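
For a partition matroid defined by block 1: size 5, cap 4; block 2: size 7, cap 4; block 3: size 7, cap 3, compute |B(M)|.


A basis picks exactly ci elements from block i.
Number of bases = product of C(|Si|, ci).
= C(5,4) * C(7,4) * C(7,3)
= 5 * 35 * 35
= 6125.

6125


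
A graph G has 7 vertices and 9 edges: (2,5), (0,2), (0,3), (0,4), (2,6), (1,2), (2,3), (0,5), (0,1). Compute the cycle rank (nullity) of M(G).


Cycle rank (nullity) = |E| - r(M) = |E| - (|V| - c).
|E| = 9, |V| = 7, c = 1.
Nullity = 9 - (7 - 1) = 9 - 6 = 3.

3


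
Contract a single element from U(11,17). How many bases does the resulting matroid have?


Contracting e from U(11,17) gives U(10,16).
Bases of U(10,16) = C(16,10) = 16! / (10! * 6!) = 8008.

8008


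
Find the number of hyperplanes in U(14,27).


Hyperplanes of U(14,27) are flats of rank 13.
In a uniform matroid, these are exactly the (13)-element subsets.
Count = C(27,13) = 20058300.

20058300


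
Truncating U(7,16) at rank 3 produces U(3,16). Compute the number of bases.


Truncating U(7,16) to rank 3 gives U(3,16).
Bases of U(3,16) are all 3-element subsets of 16 elements.
Number of bases = C(16,3) = 16! / (3! * 13!) = 560.

560


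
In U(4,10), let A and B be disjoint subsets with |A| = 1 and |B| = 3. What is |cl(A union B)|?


|A union B| = 1 + 3 = 4 (disjoint).
In U(4,10), cl(S) = S if |S| < 4, else cl(S) = E.
Since 4 >= 4, cl(A union B) = E.
|cl(A union B)| = 10.

10


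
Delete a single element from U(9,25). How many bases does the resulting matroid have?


Deleting e from U(9,25) gives U(9,24) since n > r.
Bases of U(9,24) = C(24,9) = 1307504.

1307504


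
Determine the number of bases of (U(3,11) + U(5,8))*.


(M1+M2)* = M1* + M2*.
M1* = U(8,11), bases: C(11,8) = 165.
M2* = U(3,8), bases: C(8,3) = 56.
|B(M*)| = 165 * 56 = 9240.

9240


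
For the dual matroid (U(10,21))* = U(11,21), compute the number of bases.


The dual of U(r,n) is U(n-r, n) = U(11,21).
Bases of U(11,21) are all (11)-element subsets.
|B(M*)| = (21 choose 11) = 352716.

352716


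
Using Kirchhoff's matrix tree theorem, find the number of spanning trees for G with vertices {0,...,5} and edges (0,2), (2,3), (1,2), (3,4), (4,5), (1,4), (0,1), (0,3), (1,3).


By Kirchhoff's matrix tree theorem, the number of spanning trees equals
the determinant of any cofactor of the Laplacian matrix L.
G has 6 vertices and 9 edges.
Computing the (5 x 5) cofactor determinant gives 40.

40


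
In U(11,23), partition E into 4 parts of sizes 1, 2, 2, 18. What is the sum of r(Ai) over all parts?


r(Ai) = min(|Ai|, 11) for each part.
Sum = min(1,11) + min(2,11) + min(2,11) + min(18,11)
    = 1 + 2 + 2 + 11
    = 16.

16


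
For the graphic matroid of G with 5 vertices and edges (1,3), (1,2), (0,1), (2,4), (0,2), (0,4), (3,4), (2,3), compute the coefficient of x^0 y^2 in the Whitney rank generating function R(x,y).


R(x,y) = sum over A in 2^E of x^(r(E)-r(A)) * y^(|A|-r(A)).
G has 5 vertices, 8 edges. r(E) = 4.
Enumerate all 2^8 = 256 subsets.
Count subsets with r(E)-r(A)=0 and |A|-r(A)=2: 28.

28


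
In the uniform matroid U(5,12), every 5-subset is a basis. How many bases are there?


Bases of U(5,12) are all 5-element subsets of the 12-element ground set.
Number of bases = C(12,5).
C(12,5) = 12! / (5! * 7!) = 792.

792


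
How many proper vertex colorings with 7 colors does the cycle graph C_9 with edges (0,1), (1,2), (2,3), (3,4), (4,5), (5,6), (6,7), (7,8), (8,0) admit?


P(C_9, k) = (k-1)^9 + (-1)^9*(k-1).
P(7) = (6)^9 - 6
= 10077696 - 6 = 10077690.

10077690


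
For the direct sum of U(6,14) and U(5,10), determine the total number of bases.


Bases of a direct sum M1 + M2: |B| = |B(M1)| * |B(M2)|.
|B(U(6,14))| = C(14,6) = 3003.
|B(U(5,10))| = C(10,5) = 252.
Total bases = 3003 * 252 = 756756.

756756


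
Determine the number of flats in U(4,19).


Flats of U(4,19): every subset of size < 4 is a flat, plus E itself.
Count = (19 choose 0) + (19 choose 1) + (19 choose 2) + (19 choose 3) + 1
     = 1 + 19 + 171 + 969 + 1
     = 1161.

1161


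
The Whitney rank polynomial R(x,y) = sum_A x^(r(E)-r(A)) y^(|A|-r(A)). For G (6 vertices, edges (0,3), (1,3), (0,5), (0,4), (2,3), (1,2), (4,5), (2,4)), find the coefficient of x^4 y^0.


R(x,y) = sum over A in 2^E of x^(r(E)-r(A)) * y^(|A|-r(A)).
G has 6 vertices, 8 edges. r(E) = 5.
Enumerate all 2^8 = 256 subsets.
Count subsets with r(E)-r(A)=4 and |A|-r(A)=0: 8.

8


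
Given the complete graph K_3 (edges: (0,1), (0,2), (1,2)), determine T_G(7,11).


T(K_3; x,y) = x^2 + x + y.
T(7,11) = 49 + 7 + 11 = 67.

67


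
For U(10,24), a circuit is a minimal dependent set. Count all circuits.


In U(10,24), circuits are the (11)-element subsets.
Any set of 11 elements is dependent, and removing any one element gives
an independent set of size 10, so it is a minimal dependent set.
Number of circuits = (24 choose 11) = 2496144.

2496144


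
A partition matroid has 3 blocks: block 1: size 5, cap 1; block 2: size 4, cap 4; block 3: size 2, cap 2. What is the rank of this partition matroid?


Rank of a partition matroid = sum of min(|Si|, ci) for each block.
= min(5,1) + min(4,4) + min(2,2)
= 1 + 4 + 2
= 7.

7


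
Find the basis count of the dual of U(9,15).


The dual of U(r,n) is U(n-r, n) = U(6,15).
Bases of U(6,15) are all (6)-element subsets.
|B(M*)| = C(15,6) = 15! / (6! * 9!) = 5005.

5005


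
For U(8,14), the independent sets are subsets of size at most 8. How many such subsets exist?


Independent sets of U(8,14) are all subsets of size <= 8.
Count = (14 choose 0) + (14 choose 1) + (14 choose 2) + (14 choose 3) + (14 choose 4) + (14 choose 5) + (14 choose 6) + (14 choose 7) + (14 choose 8)
     = 1 + 14 + 91 + 364 + 1001 + 2002 + 3003 + 3432 + 3003
     = 12911.

12911


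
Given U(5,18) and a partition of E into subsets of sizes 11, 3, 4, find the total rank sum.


r(Ai) = min(|Ai|, 5) for each part.
Sum = min(11,5) + min(3,5) + min(4,5)
    = 5 + 3 + 4
    = 12.

12


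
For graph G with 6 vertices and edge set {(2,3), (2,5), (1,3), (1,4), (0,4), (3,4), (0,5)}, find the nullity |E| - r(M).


Cycle rank (nullity) = |E| - r(M) = |E| - (|V| - c).
|E| = 7, |V| = 6, c = 1.
Nullity = 7 - (6 - 1) = 7 - 5 = 2.

2


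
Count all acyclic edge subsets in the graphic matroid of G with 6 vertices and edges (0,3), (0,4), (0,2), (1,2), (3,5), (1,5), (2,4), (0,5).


An independent set in a graphic matroid is an acyclic edge subset.
G has 6 vertices and 8 edges.
Enumerate all 2^8 = 256 subsets, checking for acyclicity.
Total independent sets = 180.

180


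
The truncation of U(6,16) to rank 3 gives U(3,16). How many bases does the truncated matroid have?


Truncating U(6,16) to rank 3 gives U(3,16).
Bases of U(3,16) are all 3-element subsets of 16 elements.
Number of bases = C(16,3) = (16 * 15 * 14) / (1 * 2 * 3) = 560.

560


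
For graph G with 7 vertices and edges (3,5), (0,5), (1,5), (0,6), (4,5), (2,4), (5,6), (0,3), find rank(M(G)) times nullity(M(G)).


r(M) = |V| - c = 7 - 1 = 6.
nullity = |E| - r(M) = 8 - 6 = 2.
Product = 6 * 2 = 12.

12


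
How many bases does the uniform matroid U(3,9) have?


Bases of U(3,9) are all 3-element subsets of the 9-element ground set.
Number of bases = C(9,3).
C(9,3) = (9 * 8 * 7) / (1 * 2 * 3) = 84.

84


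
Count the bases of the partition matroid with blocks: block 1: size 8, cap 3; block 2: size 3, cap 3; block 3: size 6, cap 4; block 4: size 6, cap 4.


A basis picks exactly ci elements from block i.
Number of bases = product of C(|Si|, ci).
= C(8,3) * C(3,3) * C(6,4) * C(6,4)
= 56 * 1 * 15 * 15
= 12600.

12600


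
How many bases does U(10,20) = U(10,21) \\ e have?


Deleting e from U(10,21) gives U(10,20) since n > r.
Bases of U(10,20) = (20 choose 10) = 184756.

184756


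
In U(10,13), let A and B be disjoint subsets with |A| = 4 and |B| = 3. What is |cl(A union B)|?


|A union B| = 4 + 3 = 7 (disjoint).
In U(10,13), cl(S) = S if |S| < 10, else cl(S) = E.
Since 7 < 10, cl(A union B) = A union B.
|cl(A union B)| = 7.

7


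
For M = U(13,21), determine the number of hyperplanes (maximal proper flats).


Hyperplanes of U(13,21) are flats of rank 12.
In a uniform matroid, these are exactly the (12)-element subsets.
Count = C(21,12) = 293930.

293930


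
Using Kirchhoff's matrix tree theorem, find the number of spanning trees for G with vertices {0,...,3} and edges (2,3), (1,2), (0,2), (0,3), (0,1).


By Kirchhoff's matrix tree theorem, the number of spanning trees equals
the determinant of any cofactor of the Laplacian matrix L.
G has 4 vertices and 5 edges.
Computing the (3 x 3) cofactor determinant gives 8.

8


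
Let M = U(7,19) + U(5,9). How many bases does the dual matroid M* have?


(M1+M2)* = M1* + M2*.
M1* = U(12,19), bases: C(19,12) = 50388.
M2* = U(4,9), bases: C(9,4) = 126.
|B(M*)| = 50388 * 126 = 6348888.

6348888


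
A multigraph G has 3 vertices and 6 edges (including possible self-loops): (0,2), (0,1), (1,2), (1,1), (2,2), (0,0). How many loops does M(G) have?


In a graphic matroid, a loop is a self-loop edge (u,u) with rank 0.
Examining all 6 edges for self-loops...
Self-loops found: (1,1), (2,2), (0,0)
Number of loops = 3.

3


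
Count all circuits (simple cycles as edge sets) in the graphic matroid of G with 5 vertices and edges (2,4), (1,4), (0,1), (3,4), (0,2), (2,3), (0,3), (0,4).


A circuit in a graphic matroid = edge set of a simple cycle.
G has 5 vertices and 8 edges.
Enumerating all minimal edge subsets forming cycles...
Total circuits found: 12.

12


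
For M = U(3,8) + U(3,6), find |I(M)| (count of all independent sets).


For a direct sum, |I(M1+M2)| = |I(M1)| * |I(M2)|.
|I(U(3,8))| = sum C(8,k) for k=0..3 = 93.
|I(U(3,6))| = sum C(6,k) for k=0..3 = 42.
Total = 93 * 42 = 3906.

3906


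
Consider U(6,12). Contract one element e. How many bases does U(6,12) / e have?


Contracting e from U(6,12) gives U(5,11).
Bases of U(5,11) = (11 choose 5) = 462.

462


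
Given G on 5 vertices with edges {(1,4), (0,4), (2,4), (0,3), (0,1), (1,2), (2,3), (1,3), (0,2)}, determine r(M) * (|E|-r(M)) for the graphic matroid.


r(M) = |V| - c = 5 - 1 = 4.
nullity = |E| - r(M) = 9 - 4 = 5.
Product = 4 * 5 = 20.

20


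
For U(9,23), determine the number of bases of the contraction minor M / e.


Contracting e from U(9,23) gives U(8,22).
Bases of U(8,22) = C(22,8) = 22! / (8! * 14!) = 319770.

319770


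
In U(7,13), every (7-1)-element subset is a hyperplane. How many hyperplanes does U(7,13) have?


Hyperplanes of U(7,13) are flats of rank 6.
In a uniform matroid, these are exactly the (6)-element subsets.
Count = C(13,6) = 1716.

1716


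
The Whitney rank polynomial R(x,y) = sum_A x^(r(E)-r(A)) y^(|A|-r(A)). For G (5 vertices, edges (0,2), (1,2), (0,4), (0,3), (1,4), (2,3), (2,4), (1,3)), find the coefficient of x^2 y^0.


R(x,y) = sum over A in 2^E of x^(r(E)-r(A)) * y^(|A|-r(A)).
G has 5 vertices, 8 edges. r(E) = 4.
Enumerate all 2^8 = 256 subsets.
Count subsets with r(E)-r(A)=2 and |A|-r(A)=0: 28.

28


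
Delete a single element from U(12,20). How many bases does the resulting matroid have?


Deleting e from U(12,20) gives U(12,19) since n > r.
Bases of U(12,19) = (19 choose 12) = 50388.

50388


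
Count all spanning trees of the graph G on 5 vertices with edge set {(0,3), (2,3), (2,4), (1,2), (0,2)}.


By Kirchhoff's matrix tree theorem, the number of spanning trees equals
the determinant of any cofactor of the Laplacian matrix L.
G has 5 vertices and 5 edges.
Computing the (4 x 4) cofactor determinant gives 3.

3


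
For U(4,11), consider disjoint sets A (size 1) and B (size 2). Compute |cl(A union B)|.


|A union B| = 1 + 2 = 3 (disjoint).
In U(4,11), cl(S) = S if |S| < 4, else cl(S) = E.
Since 3 < 4, cl(A union B) = A union B.
|cl(A union B)| = 3.

3


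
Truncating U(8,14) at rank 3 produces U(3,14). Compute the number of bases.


Truncating U(8,14) to rank 3 gives U(3,14).
Bases of U(3,14) are all 3-element subsets of 14 elements.
Number of bases = C(14,3) = 14! / (3! * 11!) = 364.

364


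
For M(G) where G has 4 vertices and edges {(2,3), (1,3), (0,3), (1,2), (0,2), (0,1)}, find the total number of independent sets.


An independent set in a graphic matroid is an acyclic edge subset.
G has 4 vertices and 6 edges.
Enumerate all 2^6 = 64 subsets, checking for acyclicity.
Total independent sets = 38.

38


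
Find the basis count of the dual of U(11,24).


The dual of U(r,n) is U(n-r, n) = U(13,24).
Bases of U(13,24) are all (13)-element subsets.
|B(M*)| = (24 choose 13) = 2496144.

2496144


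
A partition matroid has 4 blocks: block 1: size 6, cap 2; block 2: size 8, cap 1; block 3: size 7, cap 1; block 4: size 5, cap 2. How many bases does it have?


A basis picks exactly ci elements from block i.
Number of bases = product of C(|Si|, ci).
= C(6,2) * C(8,1) * C(7,1) * C(5,2)
= 15 * 8 * 7 * 10
= 8400.

8400


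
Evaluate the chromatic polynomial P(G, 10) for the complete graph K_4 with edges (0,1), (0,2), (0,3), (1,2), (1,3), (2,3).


P(K_4, k) = k(k-1)(k-2)...(k-3).
P(10) = (10) * (9) * (8) * (7) = 5040.

5040


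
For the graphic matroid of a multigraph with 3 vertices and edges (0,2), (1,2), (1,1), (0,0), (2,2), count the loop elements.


In a graphic matroid, a loop is a self-loop edge (u,u) with rank 0.
Examining all 5 edges for self-loops...
Self-loops found: (1,1), (0,0), (2,2)
Number of loops = 3.

3


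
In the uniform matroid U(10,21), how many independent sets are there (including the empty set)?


Independent sets of U(10,21) are all subsets of size <= 10.
Count = C(21,0) + C(21,1) + C(21,2) + C(21,3) + C(21,4) + C(21,5) + C(21,6) + C(21,7) + C(21,8) + C(21,9) + C(21,10)
     = 1 + 21 + 210 + 1330 + 5985 + 20349 + 54264 + 116280 + 203490 + 293930 + 352716
     = 1048576.

1048576


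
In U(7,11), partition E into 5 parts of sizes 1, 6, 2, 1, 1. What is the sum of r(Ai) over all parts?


r(Ai) = min(|Ai|, 7) for each part.
Sum = min(1,7) + min(6,7) + min(2,7) + min(1,7) + min(1,7)
    = 1 + 6 + 2 + 1 + 1
    = 11.

11


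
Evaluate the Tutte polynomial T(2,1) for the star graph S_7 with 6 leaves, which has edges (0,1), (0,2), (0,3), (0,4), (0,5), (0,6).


A star on 7 vertices is a tree with 6 edges.
T(x,y) = x^(6) for any tree.
T(2,1) = 2^6 = 64.

64


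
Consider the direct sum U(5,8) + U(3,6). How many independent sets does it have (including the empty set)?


For a direct sum, |I(M1+M2)| = |I(M1)| * |I(M2)|.
|I(U(5,8))| = sum C(8,k) for k=0..5 = 219.
|I(U(3,6))| = sum C(6,k) for k=0..3 = 42.
Total = 219 * 42 = 9198.

9198


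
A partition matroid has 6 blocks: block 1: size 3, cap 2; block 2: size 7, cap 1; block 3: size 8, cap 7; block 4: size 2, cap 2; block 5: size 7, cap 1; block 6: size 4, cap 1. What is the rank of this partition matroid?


Rank of a partition matroid = sum of min(|Si|, ci) for each block.
= min(3,2) + min(7,1) + min(8,7) + min(2,2) + min(7,1) + min(4,1)
= 2 + 1 + 7 + 2 + 1 + 1
= 14.

14


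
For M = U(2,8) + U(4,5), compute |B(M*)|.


(M1+M2)* = M1* + M2*.
M1* = U(6,8), bases: C(8,6) = 28.
M2* = U(1,5), bases: C(5,1) = 5.
|B(M*)| = 28 * 5 = 140.

140


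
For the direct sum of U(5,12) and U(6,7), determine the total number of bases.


Bases of a direct sum M1 + M2: |B| = |B(M1)| * |B(M2)|.
|B(U(5,12))| = C(12,5) = 792.
|B(U(6,7))| = C(7,6) = 7.
Total bases = 792 * 7 = 5544.

5544


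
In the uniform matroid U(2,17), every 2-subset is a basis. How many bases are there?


Bases of U(2,17) are all 2-element subsets of the 17-element ground set.
Number of bases = C(17,2).
(17 choose 2) = 136.

136


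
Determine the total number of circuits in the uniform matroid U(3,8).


In U(3,8), circuits are the (4)-element subsets.
Any set of 4 elements is dependent, and removing any one element gives
an independent set of size 3, so it is a minimal dependent set.
Number of circuits = C(8,4) = (8 * 7 * 6 * 5) / (1 * 2 * 3 * 4) = 70.

70


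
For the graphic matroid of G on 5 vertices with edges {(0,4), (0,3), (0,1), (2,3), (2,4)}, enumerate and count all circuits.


A circuit in a graphic matroid = edge set of a simple cycle.
G has 5 vertices and 5 edges.
Enumerating all minimal edge subsets forming cycles...
Total circuits found: 1.

1


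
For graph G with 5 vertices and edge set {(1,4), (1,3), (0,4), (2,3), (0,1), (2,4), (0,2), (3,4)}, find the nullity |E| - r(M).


Cycle rank (nullity) = |E| - r(M) = |E| - (|V| - c).
|E| = 8, |V| = 5, c = 1.
Nullity = 8 - (5 - 1) = 8 - 4 = 4.

4


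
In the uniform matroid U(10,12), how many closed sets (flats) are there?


Flats of U(10,12): every subset of size < 10 is a flat, plus E itself.
Count = C(12,0) + C(12,1) + C(12,2) + C(12,3) + C(12,4) + C(12,5) + C(12,6) + C(12,7) + C(12,8) + C(12,9) + 1
     = 1 + 12 + 66 + 220 + 495 + 792 + 924 + 792 + 495 + 220 + 1
     = 4018.

4018


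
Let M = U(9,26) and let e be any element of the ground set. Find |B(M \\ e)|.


Deleting e from U(9,26) gives U(9,25) since n > r.
Bases of U(9,25) = C(25,9) = 25! / (9! * 16!) = 2042975.

2042975


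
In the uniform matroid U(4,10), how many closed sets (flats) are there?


Flats of U(4,10): every subset of size < 4 is a flat, plus E itself.
Count = (10 choose 0) + (10 choose 1) + (10 choose 2) + (10 choose 3) + 1
     = 1 + 10 + 45 + 120 + 1
     = 177.

177


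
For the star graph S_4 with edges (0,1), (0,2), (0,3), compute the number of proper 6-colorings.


P(tree, k) = k * (k-1)^(3) for any tree on 4 vertices.
P(6) = 6 * 5^3 = 6 * 125 = 750.

750


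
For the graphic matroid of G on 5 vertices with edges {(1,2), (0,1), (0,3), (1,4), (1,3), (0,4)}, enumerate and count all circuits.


A circuit in a graphic matroid = edge set of a simple cycle.
G has 5 vertices and 6 edges.
Enumerating all minimal edge subsets forming cycles...
Total circuits found: 3.

3


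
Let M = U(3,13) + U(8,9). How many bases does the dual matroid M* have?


(M1+M2)* = M1* + M2*.
M1* = U(10,13), bases: C(13,10) = 286.
M2* = U(1,9), bases: C(9,1) = 9.
|B(M*)| = 286 * 9 = 2574.

2574


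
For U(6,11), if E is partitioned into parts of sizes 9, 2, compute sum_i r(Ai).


r(Ai) = min(|Ai|, 6) for each part.
Sum = min(9,6) + min(2,6)
    = 6 + 2
    = 8.

8


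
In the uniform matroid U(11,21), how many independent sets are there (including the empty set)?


Independent sets of U(11,21) are all subsets of size <= 11.
Count = (21 choose 0) + (21 choose 1) + (21 choose 2) + (21 choose 3) + (21 choose 4) + (21 choose 5) + (21 choose 6) + (21 choose 7) + (21 choose 8) + (21 choose 9) + (21 choose 10) + (21 choose 11)
     = 1 + 21 + 210 + 1330 + 5985 + 20349 + 54264 + 116280 + 203490 + 293930 + 352716 + 352716
     = 1401292.

1401292


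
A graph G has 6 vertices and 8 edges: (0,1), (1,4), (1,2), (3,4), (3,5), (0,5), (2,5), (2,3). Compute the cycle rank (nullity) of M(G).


Cycle rank (nullity) = |E| - r(M) = |E| - (|V| - c).
|E| = 8, |V| = 6, c = 1.
Nullity = 8 - (6 - 1) = 8 - 5 = 3.

3


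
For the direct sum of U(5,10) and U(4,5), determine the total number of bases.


Bases of a direct sum M1 + M2: |B| = |B(M1)| * |B(M2)|.
|B(U(5,10))| = C(10,5) = 252.
|B(U(4,5))| = C(5,4) = 5.
Total bases = 252 * 5 = 1260.

1260


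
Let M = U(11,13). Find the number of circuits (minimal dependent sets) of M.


In U(11,13), circuits are the (12)-element subsets.
Any set of 12 elements is dependent, and removing any one element gives
an independent set of size 11, so it is a minimal dependent set.
Number of circuits = C(13,12) = 13.

13


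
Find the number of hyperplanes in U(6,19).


Hyperplanes of U(6,19) are flats of rank 5.
In a uniform matroid, these are exactly the (5)-element subsets.
Count = C(19,5) = 19! / (5! * 14!) = 11628.

11628


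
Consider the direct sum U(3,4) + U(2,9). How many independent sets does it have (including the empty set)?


For a direct sum, |I(M1+M2)| = |I(M1)| * |I(M2)|.
|I(U(3,4))| = sum C(4,k) for k=0..3 = 15.
|I(U(2,9))| = sum C(9,k) for k=0..2 = 46.
Total = 15 * 46 = 690.

690


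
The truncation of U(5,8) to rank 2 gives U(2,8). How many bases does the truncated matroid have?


Truncating U(5,8) to rank 2 gives U(2,8).
Bases of U(2,8) are all 2-element subsets of 8 elements.
Number of bases = (8 choose 2) = 28.

28


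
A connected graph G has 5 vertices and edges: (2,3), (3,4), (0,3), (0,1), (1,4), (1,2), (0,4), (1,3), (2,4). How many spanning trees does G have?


By Kirchhoff's matrix tree theorem, the number of spanning trees equals
the determinant of any cofactor of the Laplacian matrix L.
G has 5 vertices and 9 edges.
Computing the (4 x 4) cofactor determinant gives 75.

75


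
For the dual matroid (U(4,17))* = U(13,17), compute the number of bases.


The dual of U(r,n) is U(n-r, n) = U(13,17).
Bases of U(13,17) are all (13)-element subsets.
|B(M*)| = C(17,13) = 17! / (13! * 4!) = 2380.

2380


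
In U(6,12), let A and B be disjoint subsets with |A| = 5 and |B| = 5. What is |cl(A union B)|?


|A union B| = 5 + 5 = 10 (disjoint).
In U(6,12), cl(S) = S if |S| < 6, else cl(S) = E.
Since 10 >= 6, cl(A union B) = E.
|cl(A union B)| = 12.

12


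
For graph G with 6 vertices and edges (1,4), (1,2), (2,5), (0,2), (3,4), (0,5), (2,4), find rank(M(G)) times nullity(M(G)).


r(M) = |V| - c = 6 - 1 = 5.
nullity = |E| - r(M) = 7 - 5 = 2.
Product = 5 * 2 = 10.

10


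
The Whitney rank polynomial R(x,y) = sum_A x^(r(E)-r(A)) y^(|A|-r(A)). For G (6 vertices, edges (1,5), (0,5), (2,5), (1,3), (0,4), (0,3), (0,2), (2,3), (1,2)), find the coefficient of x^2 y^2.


R(x,y) = sum over A in 2^E of x^(r(E)-r(A)) * y^(|A|-r(A)).
G has 6 vertices, 9 edges. r(E) = 5.
Enumerate all 2^9 = 512 subsets.
Count subsets with r(E)-r(A)=2 and |A|-r(A)=2: 4.

4


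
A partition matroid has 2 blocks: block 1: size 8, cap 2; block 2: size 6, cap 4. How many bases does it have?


A basis picks exactly ci elements from block i.
Number of bases = product of C(|Si|, ci).
= C(8,2) * C(6,4)
= 28 * 15
= 420.

420


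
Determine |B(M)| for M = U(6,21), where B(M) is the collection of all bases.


Bases of U(6,21) are all 6-element subsets of the 21-element ground set.
Number of bases = C(21,6).
C(21,6) = 54264.

54264


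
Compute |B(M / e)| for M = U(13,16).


Contracting e from U(13,16) gives U(12,15).
Bases of U(12,15) = (15 choose 12) = 455.

455


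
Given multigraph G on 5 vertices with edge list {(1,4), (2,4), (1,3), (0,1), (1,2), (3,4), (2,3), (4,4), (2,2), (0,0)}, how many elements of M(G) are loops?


In a graphic matroid, a loop is a self-loop edge (u,u) with rank 0.
Examining all 10 edges for self-loops...
Self-loops found: (4,4), (2,2), (0,0)
Number of loops = 3.

3


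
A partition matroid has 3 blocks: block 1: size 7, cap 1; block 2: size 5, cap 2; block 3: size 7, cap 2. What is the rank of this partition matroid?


Rank of a partition matroid = sum of min(|Si|, ci) for each block.
= min(7,1) + min(5,2) + min(7,2)
= 1 + 2 + 2
= 5.

5


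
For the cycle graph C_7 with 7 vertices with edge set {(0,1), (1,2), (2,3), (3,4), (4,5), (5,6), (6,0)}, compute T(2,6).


T(C_7; x,y) = x + x^2 + ... + x^(6) + y.
T(2,6) = 2^1 + 2^2 + 2^3 + 2^4 + 2^5 + 2^6 + 6
= 2 + 4 + 8 + 16 + 32 + 64 + 6
= 132.

132


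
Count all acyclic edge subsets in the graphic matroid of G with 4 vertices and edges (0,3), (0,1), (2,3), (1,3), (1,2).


An independent set in a graphic matroid is an acyclic edge subset.
G has 4 vertices and 5 edges.
Enumerate all 2^5 = 32 subsets, checking for acyclicity.
Total independent sets = 24.

24


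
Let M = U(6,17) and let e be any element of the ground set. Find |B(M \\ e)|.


Deleting e from U(6,17) gives U(6,16) since n > r.
Bases of U(6,16) = C(16,6) = 16! / (6! * 10!) = 8008.

8008


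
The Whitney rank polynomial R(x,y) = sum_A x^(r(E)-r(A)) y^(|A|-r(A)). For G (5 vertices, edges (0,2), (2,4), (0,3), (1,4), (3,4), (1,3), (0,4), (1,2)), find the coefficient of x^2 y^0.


R(x,y) = sum over A in 2^E of x^(r(E)-r(A)) * y^(|A|-r(A)).
G has 5 vertices, 8 edges. r(E) = 4.
Enumerate all 2^8 = 256 subsets.
Count subsets with r(E)-r(A)=2 and |A|-r(A)=0: 28.

28


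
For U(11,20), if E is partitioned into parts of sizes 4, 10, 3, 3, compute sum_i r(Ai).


r(Ai) = min(|Ai|, 11) for each part.
Sum = min(4,11) + min(10,11) + min(3,11) + min(3,11)
    = 4 + 10 + 3 + 3
    = 20.

20


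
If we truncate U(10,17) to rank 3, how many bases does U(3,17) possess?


Truncating U(10,17) to rank 3 gives U(3,17).
Bases of U(3,17) are all 3-element subsets of 17 elements.
Number of bases = (17 choose 3) = 680.

680


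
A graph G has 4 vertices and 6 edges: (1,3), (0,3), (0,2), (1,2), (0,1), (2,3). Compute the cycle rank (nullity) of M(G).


Cycle rank (nullity) = |E| - r(M) = |E| - (|V| - c).
|E| = 6, |V| = 4, c = 1.
Nullity = 6 - (4 - 1) = 6 - 3 = 3.

3


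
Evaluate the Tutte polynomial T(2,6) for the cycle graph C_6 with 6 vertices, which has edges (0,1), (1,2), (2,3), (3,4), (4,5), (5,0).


T(C_6; x,y) = x + x^2 + ... + x^(5) + y.
T(2,6) = 2^1 + 2^2 + 2^3 + 2^4 + 2^5 + 6
= 2 + 4 + 8 + 16 + 32 + 6
= 68.

68


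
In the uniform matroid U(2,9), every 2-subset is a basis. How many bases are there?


Bases of U(2,9) are all 2-element subsets of the 9-element ground set.
Number of bases = C(9,2).
C(9,2) = 9! / (2! * 7!) = 36.

36


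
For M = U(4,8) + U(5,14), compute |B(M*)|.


(M1+M2)* = M1* + M2*.
M1* = U(4,8), bases: C(8,4) = 70.
M2* = U(9,14), bases: C(14,9) = 2002.
|B(M*)| = 70 * 2002 = 140140.

140140


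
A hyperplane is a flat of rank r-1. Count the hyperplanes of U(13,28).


Hyperplanes of U(13,28) are flats of rank 12.
In a uniform matroid, these are exactly the (12)-element subsets.
Count = (28 choose 12) = 30421755.

30421755


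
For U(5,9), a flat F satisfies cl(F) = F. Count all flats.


Flats of U(5,9): every subset of size < 5 is a flat, plus E itself.
Count = (9 choose 0) + (9 choose 1) + (9 choose 2) + (9 choose 3) + (9 choose 4) + 1
     = 1 + 9 + 36 + 84 + 126 + 1
     = 257.

257


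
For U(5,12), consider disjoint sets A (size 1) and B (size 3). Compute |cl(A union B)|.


|A union B| = 1 + 3 = 4 (disjoint).
In U(5,12), cl(S) = S if |S| < 5, else cl(S) = E.
Since 4 < 5, cl(A union B) = A union B.
|cl(A union B)| = 4.

4


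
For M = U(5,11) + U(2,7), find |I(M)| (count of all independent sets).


For a direct sum, |I(M1+M2)| = |I(M1)| * |I(M2)|.
|I(U(5,11))| = sum C(11,k) for k=0..5 = 1024.
|I(U(2,7))| = sum C(7,k) for k=0..2 = 29.
Total = 1024 * 29 = 29696.

29696


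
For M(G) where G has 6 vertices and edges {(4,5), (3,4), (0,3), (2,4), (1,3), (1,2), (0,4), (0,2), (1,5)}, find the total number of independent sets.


An independent set in a graphic matroid is an acyclic edge subset.
G has 6 vertices and 9 edges.
Enumerate all 2^9 = 512 subsets, checking for acyclicity.
Total independent sets = 306.

306


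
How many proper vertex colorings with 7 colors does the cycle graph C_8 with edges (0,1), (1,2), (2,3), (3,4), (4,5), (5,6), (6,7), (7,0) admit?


P(C_8, k) = (k-1)^8 + (-1)^8*(k-1).
P(7) = (6)^8 + 6
= 1679616 + 6 = 1679622.

1679622


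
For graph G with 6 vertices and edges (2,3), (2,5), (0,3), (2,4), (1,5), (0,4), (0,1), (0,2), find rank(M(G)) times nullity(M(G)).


r(M) = |V| - c = 6 - 1 = 5.
nullity = |E| - r(M) = 8 - 5 = 3.
Product = 5 * 3 = 15.

15


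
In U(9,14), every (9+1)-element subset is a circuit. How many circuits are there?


In U(9,14), circuits are the (10)-element subsets.
Any set of 10 elements is dependent, and removing any one element gives
an independent set of size 9, so it is a minimal dependent set.
Number of circuits = (14 choose 10) = 1001.

1001


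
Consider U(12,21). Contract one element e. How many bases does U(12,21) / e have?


Contracting e from U(12,21) gives U(11,20).
Bases of U(11,20) = C(20,11) = 167960.

167960


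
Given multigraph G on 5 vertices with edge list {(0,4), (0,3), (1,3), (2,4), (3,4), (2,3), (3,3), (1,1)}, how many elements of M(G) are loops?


In a graphic matroid, a loop is a self-loop edge (u,u) with rank 0.
Examining all 8 edges for self-loops...
Self-loops found: (3,3), (1,1)
Number of loops = 2.

2


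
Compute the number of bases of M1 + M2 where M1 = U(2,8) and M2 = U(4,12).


Bases of a direct sum M1 + M2: |B| = |B(M1)| * |B(M2)|.
|B(U(2,8))| = C(8,2) = 28.
|B(U(4,12))| = C(12,4) = 495.
Total bases = 28 * 495 = 13860.

13860


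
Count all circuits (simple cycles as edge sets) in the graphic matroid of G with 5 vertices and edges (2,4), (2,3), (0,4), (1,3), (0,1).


A circuit in a graphic matroid = edge set of a simple cycle.
G has 5 vertices and 5 edges.
Enumerating all minimal edge subsets forming cycles...
Total circuits found: 1.

1


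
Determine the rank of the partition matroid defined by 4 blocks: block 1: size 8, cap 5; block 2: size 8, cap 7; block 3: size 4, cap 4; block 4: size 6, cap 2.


Rank of a partition matroid = sum of min(|Si|, ci) for each block.
= min(8,5) + min(8,7) + min(4,4) + min(6,2)
= 5 + 7 + 4 + 2
= 18.

18


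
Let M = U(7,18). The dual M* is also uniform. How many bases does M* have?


The dual of U(r,n) is U(n-r, n) = U(11,18).
Bases of U(11,18) are all (11)-element subsets.
|B(M*)| = C(18,11) = 18! / (11! * 7!) = 31824.

31824


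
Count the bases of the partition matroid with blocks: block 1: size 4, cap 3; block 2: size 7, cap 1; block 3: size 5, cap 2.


A basis picks exactly ci elements from block i.
Number of bases = product of C(|Si|, ci).
= C(4,3) * C(7,1) * C(5,2)
= 4 * 7 * 10
= 280.

280


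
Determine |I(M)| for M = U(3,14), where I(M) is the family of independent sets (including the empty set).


Independent sets of U(3,14) are all subsets of size <= 3.
Count = C(14,0) + C(14,1) + C(14,2) + C(14,3)
     = 1 + 14 + 91 + 364
     = 470.

470


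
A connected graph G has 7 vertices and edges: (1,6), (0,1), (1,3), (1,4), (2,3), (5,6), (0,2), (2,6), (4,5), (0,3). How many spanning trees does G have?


By Kirchhoff's matrix tree theorem, the number of spanning trees equals
the determinant of any cofactor of the Laplacian matrix L.
G has 7 vertices and 10 edges.
Computing the (6 x 6) cofactor determinant gives 88.

88


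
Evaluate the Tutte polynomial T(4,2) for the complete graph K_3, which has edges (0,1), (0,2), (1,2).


T(K_3; x,y) = x^2 + x + y.
T(4,2) = 16 + 4 + 2 = 22.

22


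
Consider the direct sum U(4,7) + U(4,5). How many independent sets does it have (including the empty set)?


For a direct sum, |I(M1+M2)| = |I(M1)| * |I(M2)|.
|I(U(4,7))| = sum C(7,k) for k=0..4 = 99.
|I(U(4,5))| = sum C(5,k) for k=0..4 = 31.
Total = 99 * 31 = 3069.

3069


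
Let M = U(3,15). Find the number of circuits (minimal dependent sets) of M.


In U(3,15), circuits are the (4)-element subsets.
Any set of 4 elements is dependent, and removing any one element gives
an independent set of size 3, so it is a minimal dependent set.
Number of circuits = (15 choose 4) = 1365.

1365


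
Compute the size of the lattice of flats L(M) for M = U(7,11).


Flats of U(7,11): every subset of size < 7 is a flat, plus E itself.
Count = (11 choose 0) + (11 choose 1) + (11 choose 2) + (11 choose 3) + (11 choose 4) + (11 choose 5) + (11 choose 6) + 1
     = 1 + 11 + 55 + 165 + 330 + 462 + 462 + 1
     = 1487.

1487


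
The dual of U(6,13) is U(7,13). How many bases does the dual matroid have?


The dual of U(r,n) is U(n-r, n) = U(7,13).
Bases of U(7,13) are all (7)-element subsets.
|B(M*)| = C(13,7) = 13! / (7! * 6!) = 1716.

1716


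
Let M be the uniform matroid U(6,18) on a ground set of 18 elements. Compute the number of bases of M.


Bases of U(6,18) are all 6-element subsets of the 18-element ground set.
Number of bases = C(18,6).
C(18,6) = 18! / (6! * 12!) = 18564.

18564


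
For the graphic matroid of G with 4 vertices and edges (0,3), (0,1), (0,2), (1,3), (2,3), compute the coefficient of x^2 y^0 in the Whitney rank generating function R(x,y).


R(x,y) = sum over A in 2^E of x^(r(E)-r(A)) * y^(|A|-r(A)).
G has 4 vertices, 5 edges. r(E) = 3.
Enumerate all 2^5 = 32 subsets.
Count subsets with r(E)-r(A)=2 and |A|-r(A)=0: 5.

5


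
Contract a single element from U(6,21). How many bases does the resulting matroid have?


Contracting e from U(6,21) gives U(5,20).
Bases of U(5,20) = C(20,5) = 15504.

15504


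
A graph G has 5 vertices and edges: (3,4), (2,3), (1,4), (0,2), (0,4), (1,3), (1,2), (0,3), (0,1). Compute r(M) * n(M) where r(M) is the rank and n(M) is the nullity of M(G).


r(M) = |V| - c = 5 - 1 = 4.
nullity = |E| - r(M) = 9 - 4 = 5.
Product = 4 * 5 = 20.

20


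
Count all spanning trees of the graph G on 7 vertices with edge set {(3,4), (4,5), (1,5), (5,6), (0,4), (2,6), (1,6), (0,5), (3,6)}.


By Kirchhoff's matrix tree theorem, the number of spanning trees equals
the determinant of any cofactor of the Laplacian matrix L.
G has 7 vertices and 9 edges.
Computing the (6 x 6) cofactor determinant gives 30.

30


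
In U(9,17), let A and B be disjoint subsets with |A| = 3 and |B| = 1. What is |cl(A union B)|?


|A union B| = 3 + 1 = 4 (disjoint).
In U(9,17), cl(S) = S if |S| < 9, else cl(S) = E.
Since 4 < 9, cl(A union B) = A union B.
|cl(A union B)| = 4.

4


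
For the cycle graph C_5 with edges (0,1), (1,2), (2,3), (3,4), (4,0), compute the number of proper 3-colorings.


P(C_5, k) = (k-1)^5 + (-1)^5*(k-1).
P(3) = (2)^5 - 2
= 32 - 2 = 30.

30


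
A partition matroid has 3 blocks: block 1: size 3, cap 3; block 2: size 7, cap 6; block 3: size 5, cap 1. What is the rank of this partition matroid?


Rank of a partition matroid = sum of min(|Si|, ci) for each block.
= min(3,3) + min(7,6) + min(5,1)
= 3 + 6 + 1
= 10.

10


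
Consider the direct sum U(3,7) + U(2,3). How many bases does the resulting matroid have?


Bases of a direct sum M1 + M2: |B| = |B(M1)| * |B(M2)|.
|B(U(3,7))| = C(7,3) = 35.
|B(U(2,3))| = C(3,2) = 3.
Total bases = 35 * 3 = 105.

105


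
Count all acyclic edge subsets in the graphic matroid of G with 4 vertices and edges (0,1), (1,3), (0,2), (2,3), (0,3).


An independent set in a graphic matroid is an acyclic edge subset.
G has 4 vertices and 5 edges.
Enumerate all 2^5 = 32 subsets, checking for acyclicity.
Total independent sets = 24.

24


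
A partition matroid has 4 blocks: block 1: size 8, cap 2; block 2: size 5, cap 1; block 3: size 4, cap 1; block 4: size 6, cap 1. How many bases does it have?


A basis picks exactly ci elements from block i.
Number of bases = product of C(|Si|, ci).
= C(8,2) * C(5,1) * C(4,1) * C(6,1)
= 28 * 5 * 4 * 6
= 3360.

3360


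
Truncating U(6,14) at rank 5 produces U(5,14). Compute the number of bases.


Truncating U(6,14) to rank 5 gives U(5,14).
Bases of U(5,14) are all 5-element subsets of 14 elements.
Number of bases = C(14,5) = 14! / (5! * 9!) = 2002.

2002


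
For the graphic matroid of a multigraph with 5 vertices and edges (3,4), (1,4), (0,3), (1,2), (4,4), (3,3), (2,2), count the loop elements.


In a graphic matroid, a loop is a self-loop edge (u,u) with rank 0.
Examining all 7 edges for self-loops...
Self-loops found: (4,4), (3,3), (2,2)
Number of loops = 3.

3


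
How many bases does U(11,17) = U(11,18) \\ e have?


Deleting e from U(11,18) gives U(11,17) since n > r.
Bases of U(11,17) = C(17,11) = 12376.

12376


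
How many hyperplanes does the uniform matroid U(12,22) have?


Hyperplanes of U(12,22) are flats of rank 11.
In a uniform matroid, these are exactly the (11)-element subsets.
Count = C(22,11) = 705432.

705432


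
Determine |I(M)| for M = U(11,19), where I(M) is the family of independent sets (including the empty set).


Independent sets of U(11,19) are all subsets of size <= 11.
Count = C(19,0) + C(19,1) + C(19,2) + C(19,3) + C(19,4) + C(19,5) + C(19,6) + C(19,7) + C(19,8) + C(19,9) + C(19,10) + C(19,11)
     = 1 + 19 + 171 + 969 + 3876 + 11628 + 27132 + 50388 + 75582 + 92378 + 92378 + 75582
     = 430104.

430104


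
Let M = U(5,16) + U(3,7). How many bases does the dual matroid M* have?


(M1+M2)* = M1* + M2*.
M1* = U(11,16), bases: C(16,11) = 4368.
M2* = U(4,7), bases: C(7,4) = 35.
|B(M*)| = 4368 * 35 = 152880.

152880


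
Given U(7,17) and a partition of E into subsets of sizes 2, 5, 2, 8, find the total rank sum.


r(Ai) = min(|Ai|, 7) for each part.
Sum = min(2,7) + min(5,7) + min(2,7) + min(8,7)
    = 2 + 5 + 2 + 7
    = 16.

16


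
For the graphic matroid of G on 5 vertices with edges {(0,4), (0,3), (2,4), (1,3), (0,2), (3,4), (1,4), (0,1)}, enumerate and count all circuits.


A circuit in a graphic matroid = edge set of a simple cycle.
G has 5 vertices and 8 edges.
Enumerating all minimal edge subsets forming cycles...
Total circuits found: 12.

12


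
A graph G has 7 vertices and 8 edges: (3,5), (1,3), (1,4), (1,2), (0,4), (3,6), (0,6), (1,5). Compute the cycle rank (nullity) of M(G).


Cycle rank (nullity) = |E| - r(M) = |E| - (|V| - c).
|E| = 8, |V| = 7, c = 1.
Nullity = 8 - (7 - 1) = 8 - 6 = 2.

2


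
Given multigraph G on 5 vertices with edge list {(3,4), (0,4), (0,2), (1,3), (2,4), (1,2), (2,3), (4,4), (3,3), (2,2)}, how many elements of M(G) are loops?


In a graphic matroid, a loop is a self-loop edge (u,u) with rank 0.
Examining all 10 edges for self-loops...
Self-loops found: (4,4), (3,3), (2,2)
Number of loops = 3.

3


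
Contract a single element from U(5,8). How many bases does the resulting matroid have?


Contracting e from U(5,8) gives U(4,7).
Bases of U(4,7) = C(7,4) = (7 * 6 * 5 * 4) / (1 * 2 * 3 * 4) = 35.

35


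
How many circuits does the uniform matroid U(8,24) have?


In U(8,24), circuits are the (9)-element subsets.
Any set of 9 elements is dependent, and removing any one element gives
an independent set of size 8, so it is a minimal dependent set.
Number of circuits = C(24,9) = 1307504.

1307504


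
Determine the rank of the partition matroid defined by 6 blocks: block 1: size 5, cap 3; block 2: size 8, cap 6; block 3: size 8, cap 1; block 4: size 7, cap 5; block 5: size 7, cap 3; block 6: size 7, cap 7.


Rank of a partition matroid = sum of min(|Si|, ci) for each block.
= min(5,3) + min(8,6) + min(8,1) + min(7,5) + min(7,3) + min(7,7)
= 3 + 6 + 1 + 5 + 3 + 7
= 25.

25


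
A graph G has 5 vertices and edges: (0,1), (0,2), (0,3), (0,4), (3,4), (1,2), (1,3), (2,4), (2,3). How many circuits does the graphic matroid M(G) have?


A circuit in a graphic matroid = edge set of a simple cycle.
G has 5 vertices and 9 edges.
Enumerating all minimal edge subsets forming cycles...
Total circuits found: 22.

22


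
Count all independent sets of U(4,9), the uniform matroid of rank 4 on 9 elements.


Independent sets of U(4,9) are all subsets of size <= 4.
Count = C(9,0) + C(9,1) + C(9,2) + C(9,3) + C(9,4)
     = 1 + 9 + 36 + 84 + 126
     = 256.

256


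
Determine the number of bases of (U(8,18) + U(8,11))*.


(M1+M2)* = M1* + M2*.
M1* = U(10,18), bases: C(18,10) = 43758.
M2* = U(3,11), bases: C(11,3) = 165.
|B(M*)| = 43758 * 165 = 7220070.

7220070


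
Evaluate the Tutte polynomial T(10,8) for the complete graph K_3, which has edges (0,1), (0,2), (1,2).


T(K_3; x,y) = x^2 + x + y.
T(10,8) = 100 + 10 + 8 = 118.

118


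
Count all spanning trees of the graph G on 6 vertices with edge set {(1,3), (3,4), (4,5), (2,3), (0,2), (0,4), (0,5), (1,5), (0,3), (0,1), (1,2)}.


By Kirchhoff's matrix tree theorem, the number of spanning trees equals
the determinant of any cofactor of the Laplacian matrix L.
G has 6 vertices and 11 edges.
Computing the (5 x 5) cofactor determinant gives 209.

209
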